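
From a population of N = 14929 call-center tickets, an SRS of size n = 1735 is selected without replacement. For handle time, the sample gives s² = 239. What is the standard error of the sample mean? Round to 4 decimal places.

Under SRS without replacement, Var(ȳ) = (1 − f)·s²/n with f = n/N = 1735/14929 = 0.11621676.
Var(ȳ) = (1 − 0.11621676)·239/1735 = 0.88378324·0.13775216 = 0.12174305.
SE(ȳ) = √(0.12174305) = 0.3489.

0.3489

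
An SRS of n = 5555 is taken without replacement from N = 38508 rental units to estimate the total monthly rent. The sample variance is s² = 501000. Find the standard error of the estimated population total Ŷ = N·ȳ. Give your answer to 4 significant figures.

338300

Var(Ŷ) = N²·Var(ȳ) = N²·(1 − n/N)·s²/n.
f = 5555/38508 = 0.14425574; Var(ȳ) = 0.85574426·501000/5555 = 77.178735.
Var(Ŷ) = 38508² · 77.178735 = 1.1444573 × 10^11.
SE(Ŷ) = √(1.1444573 × 10^11) = 338300.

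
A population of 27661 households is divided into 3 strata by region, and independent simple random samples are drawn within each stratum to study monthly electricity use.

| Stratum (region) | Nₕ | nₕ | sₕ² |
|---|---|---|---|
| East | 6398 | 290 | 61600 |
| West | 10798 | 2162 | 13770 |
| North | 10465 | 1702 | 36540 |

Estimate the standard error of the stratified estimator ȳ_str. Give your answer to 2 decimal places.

3.77

Var(ȳ_str) = Σₕ Wₕ²(1 − fₕ)sₕ²/nₕ with Wₕ = Nₕ/N, N = 27661.
East: Wₕ = 0.23130039; term = 0.23130039²·(1 − 0.04532666)·61600/290 = 10.849013.
West: Wₕ = 0.39036911; term = 0.39036911²·(1 − 0.20022226)·13770/2162 = 0.77624435.
North: Wₕ = 0.37833050; term = 0.37833050²·(1 − 0.16263736)·36540/1702 = 2.573151.
Sum = 14.198408.
SE = √(14.198408) = 3.77.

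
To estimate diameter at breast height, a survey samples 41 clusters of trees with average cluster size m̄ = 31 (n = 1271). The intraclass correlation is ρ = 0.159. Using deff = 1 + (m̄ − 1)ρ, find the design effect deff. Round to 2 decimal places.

deff = 1 + (31 − 1)·0.159 = 1 + 4.77 = 5.77.

5.77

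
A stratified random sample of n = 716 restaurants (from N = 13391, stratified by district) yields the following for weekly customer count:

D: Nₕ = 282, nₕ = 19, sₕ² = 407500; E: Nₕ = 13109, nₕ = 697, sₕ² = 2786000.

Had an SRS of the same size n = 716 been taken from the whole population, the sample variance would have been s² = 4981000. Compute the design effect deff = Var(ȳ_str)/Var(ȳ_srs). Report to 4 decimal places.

Var(ȳ_str) = Σ Wₕ²(1−fₕ)sₕ²/nₕ with Wₕ = Nₕ/13391:
  D: (282/13391)²·(1−19/282)·407500/19 = 8.870597
  E: (13109/13391)²·(1−697/13109)·2786000/697 = 3626.8838
  → Var(ȳ_str) = 3635.7544.
Var(ȳ_srs) = (1 − 716/13391)·4981000/716 = 6584.7377.
deff = 3635.7544 / 6584.7377 = 0.5521.

0.5521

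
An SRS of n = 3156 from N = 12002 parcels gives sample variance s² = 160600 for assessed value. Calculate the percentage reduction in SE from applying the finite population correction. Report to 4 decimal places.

f = n/N = 3156/12002 = 0.26295617.
SE_no-fpc = √(s²/n) = 7.1335264; SE_fpc = √((1−f)s²/n) = 6.1242221.
Ratio = √(1−f) = 0.85851257. Reduction = 100·(1 − 0.85851257) = 14.1487%.

14.1487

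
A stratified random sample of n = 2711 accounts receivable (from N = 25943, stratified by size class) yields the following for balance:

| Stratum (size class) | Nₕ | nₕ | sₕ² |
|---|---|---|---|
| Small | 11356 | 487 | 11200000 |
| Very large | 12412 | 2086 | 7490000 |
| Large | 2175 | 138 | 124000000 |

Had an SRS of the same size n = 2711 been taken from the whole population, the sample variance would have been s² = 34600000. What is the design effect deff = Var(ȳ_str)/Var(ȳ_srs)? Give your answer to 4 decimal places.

0.9464

Var(ȳ_str) = Σ Wₕ²(1−fₕ)sₕ²/nₕ with Wₕ = Nₕ/25943:
  Small: (11356/25943)²·(1−487/11356)·11200000/487 = 4217.583
  Very large: (12412/25943)²·(1−2086/12412)·7490000/2086 = 683.75578
  Large: (2175/25943)²·(1−138/2175)·124000000/138 = 5914.9693
  → Var(ȳ_str) = 10816.308.
Var(ȳ_srs) = (1 − 2711/25943)·34600000/2711 = 11429.125.
deff = 10816.308 / 11429.125 = 0.9464.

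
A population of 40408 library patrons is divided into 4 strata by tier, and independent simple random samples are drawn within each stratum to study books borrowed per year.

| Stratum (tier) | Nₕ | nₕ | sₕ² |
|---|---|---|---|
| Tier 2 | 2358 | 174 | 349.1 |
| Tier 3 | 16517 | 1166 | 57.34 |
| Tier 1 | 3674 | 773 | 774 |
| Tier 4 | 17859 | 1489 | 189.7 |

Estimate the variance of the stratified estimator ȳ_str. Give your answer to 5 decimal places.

0.04331

Var(ȳ_str) = Σₕ Wₕ²(1 − fₕ)sₕ²/nₕ with Wₕ = Nₕ/N, N = 40408.
Tier 2: Wₕ = 0.05835478; term = 0.05835478²·(1 − 0.07379135)·349.1/174 = 0.0063279396.
Tier 3: Wₕ = 0.40875569; term = 0.40875569²·(1 − 0.07059393)·57.34/1166 = 0.0076364633.
Tier 1: Wₕ = 0.09092259; term = 0.09092259²·(1 − 0.21039739)·774/773 = 0.006536024.
Tier 4: Wₕ = 0.44196694; term = 0.44196694²·(1 − 0.08337533)·189.7/1489 = 0.022810969.
Sum = 0.043311396.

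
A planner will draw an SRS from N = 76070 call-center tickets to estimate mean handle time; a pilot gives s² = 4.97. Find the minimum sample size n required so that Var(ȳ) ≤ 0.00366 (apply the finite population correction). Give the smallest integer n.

Without fpc, n₀ = s²/D = 4.97/0.00366 = 1357.9235.
With fpc, (1 − n/N)·s²/n ≤ D requires n ≥ n₀/(1 + n₀/N) = 1357.9235/(1 + 1357.9235/76070) = 1334.1084.
Rounding up, n = 1335.

1335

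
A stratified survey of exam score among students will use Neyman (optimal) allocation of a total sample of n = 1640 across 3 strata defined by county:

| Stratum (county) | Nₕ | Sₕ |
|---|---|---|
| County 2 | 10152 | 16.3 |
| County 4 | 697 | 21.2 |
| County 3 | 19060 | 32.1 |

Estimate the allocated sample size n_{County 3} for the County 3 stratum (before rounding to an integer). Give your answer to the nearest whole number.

1267

Neyman allocation: nₕ = n·NₕSₕ / Σⱼ NⱼSⱼ.
Σ NⱼSⱼ = 10152·16.3 + 697·21.2 + 19060·32.1 = 792080.
n_{County 3} = 1640·19060·32.1 / 792080 = 1267.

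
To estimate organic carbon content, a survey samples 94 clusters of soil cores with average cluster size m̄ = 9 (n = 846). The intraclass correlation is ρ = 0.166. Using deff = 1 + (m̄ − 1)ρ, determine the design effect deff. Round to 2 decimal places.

2.33

deff = 1 + (9 − 1)·0.166 = 1 + 1.328 = 2.328.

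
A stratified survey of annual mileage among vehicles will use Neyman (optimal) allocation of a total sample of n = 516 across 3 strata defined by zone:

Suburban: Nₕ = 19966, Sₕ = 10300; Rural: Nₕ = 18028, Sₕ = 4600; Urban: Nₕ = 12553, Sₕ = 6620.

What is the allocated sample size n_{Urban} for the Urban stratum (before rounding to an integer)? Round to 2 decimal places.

115.37

Neyman allocation: nₕ = n·NₕSₕ / Σⱼ NⱼSⱼ.
Σ NⱼSⱼ = 19966·10300 + 18028·4600 + 12553·6620 = 3.7167946 × 10^8.
n_{Urban} = 516·12553·6620 / (3.7167946 × 10^8) = 115.37.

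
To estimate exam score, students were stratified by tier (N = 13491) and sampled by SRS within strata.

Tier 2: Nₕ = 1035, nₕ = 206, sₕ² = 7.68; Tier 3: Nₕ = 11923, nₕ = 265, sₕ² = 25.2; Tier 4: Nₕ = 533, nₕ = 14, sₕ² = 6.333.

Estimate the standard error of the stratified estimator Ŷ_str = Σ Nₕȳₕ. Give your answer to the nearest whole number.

Var(Ŷ_str) = Σₕ Nₕ²(1 − fₕ)sₕ²/nₕ.
Tier 2: 1035²·(1 − 206/1035)·7.68/206 = 31988.132.
Tier 3: 11923²·(1 − 265/11923)·25.2/265 = 1.3217955 × 10^7.
Tier 4: 533²·(1 − 14/533)·6.333/14 = 125134.2.
Sum = 1.3375077 × 10^7.
SE = √(1.3375077 × 10^7) = 3657.

3657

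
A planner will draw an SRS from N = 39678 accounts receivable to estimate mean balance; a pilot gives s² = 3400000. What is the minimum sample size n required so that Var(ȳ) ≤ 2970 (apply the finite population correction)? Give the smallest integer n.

1113

Without fpc, n₀ = s²/D = 3400000/2970 = 1144.7811.
With fpc, (1 − n/N)·s²/n ≤ D requires n ≥ n₀/(1 + n₀/N) = 1144.7811/(1 + 1144.7811/39678) = 1112.6783.
Rounding up, n = 1113.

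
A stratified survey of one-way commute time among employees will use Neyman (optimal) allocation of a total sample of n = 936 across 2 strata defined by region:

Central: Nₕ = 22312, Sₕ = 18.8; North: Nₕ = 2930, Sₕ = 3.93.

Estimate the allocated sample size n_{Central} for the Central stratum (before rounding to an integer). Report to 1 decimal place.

Neyman allocation: nₕ = n·NₕSₕ / Σⱼ NⱼSⱼ.
Σ NⱼSⱼ = 22312·18.8 + 2930·3.93 = 430980.5.
n_{Central} = 936·22312·18.8 / 430980.5 = 911.0.

911.0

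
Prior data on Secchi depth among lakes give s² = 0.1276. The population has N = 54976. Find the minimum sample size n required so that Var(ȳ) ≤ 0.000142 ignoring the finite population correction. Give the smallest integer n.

Without fpc, n₀ = s²/D = 0.1276/0.000142 = 898.5915.
Rounding up, n = 899.

899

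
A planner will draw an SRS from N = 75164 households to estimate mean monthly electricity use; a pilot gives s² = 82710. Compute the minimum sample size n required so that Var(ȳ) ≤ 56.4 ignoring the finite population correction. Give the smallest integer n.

Without fpc, n₀ = s²/D = 82710/56.4 = 1466.4894.
Rounding up, n = 1467.

1467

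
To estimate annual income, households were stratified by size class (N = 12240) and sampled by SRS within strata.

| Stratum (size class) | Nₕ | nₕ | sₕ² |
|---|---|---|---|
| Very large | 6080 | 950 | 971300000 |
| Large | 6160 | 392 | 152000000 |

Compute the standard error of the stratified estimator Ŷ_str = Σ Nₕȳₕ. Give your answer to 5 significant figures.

Var(Ŷ_str) = Σₕ Nₕ²(1 − fₕ)sₕ²/nₕ.
Very large: 6080²·(1 − 950/6080)·971300000/950 = 3.1889722 × 10^13.
Large: 6160²·(1 − 392/6160)·152000000/392 = 1.377728 × 10^13.
Sum = 4.5667002 × 10^13.
SE = √(4.5667002 × 10^13) = 6.7577 × 10^6.

6.7577 × 10^6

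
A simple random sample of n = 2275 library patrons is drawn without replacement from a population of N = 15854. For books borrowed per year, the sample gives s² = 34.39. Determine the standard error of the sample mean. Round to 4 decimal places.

Under SRS without replacement, Var(ȳ) = (1 − f)·s²/n with f = n/N = 2275/15854 = 0.14349691.
Var(ȳ) = (1 − 0.14349691)·34.39/2275 = 0.85650309·0.015116484 = 0.012947315.
SE(ȳ) = √(0.012947315) = 0.1138.

0.1138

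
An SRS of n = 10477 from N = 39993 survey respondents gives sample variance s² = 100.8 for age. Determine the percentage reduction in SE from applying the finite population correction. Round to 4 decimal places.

f = n/N = 10477/39993 = 0.26197084.
SE_no-fpc = √(s²/n) = 0.098087077; SE_fpc = √((1−f)s²/n) = 0.084265258.
Ratio = √(1−f) = 0.85908623. Reduction = 100·(1 − 0.85908623) = 14.0914%.

14.0914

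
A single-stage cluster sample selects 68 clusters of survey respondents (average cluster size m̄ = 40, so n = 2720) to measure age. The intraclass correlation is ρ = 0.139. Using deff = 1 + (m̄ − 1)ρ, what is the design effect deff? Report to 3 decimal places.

6.421

deff = 1 + (40 − 1)·0.139 = 1 + 5.421 = 6.421.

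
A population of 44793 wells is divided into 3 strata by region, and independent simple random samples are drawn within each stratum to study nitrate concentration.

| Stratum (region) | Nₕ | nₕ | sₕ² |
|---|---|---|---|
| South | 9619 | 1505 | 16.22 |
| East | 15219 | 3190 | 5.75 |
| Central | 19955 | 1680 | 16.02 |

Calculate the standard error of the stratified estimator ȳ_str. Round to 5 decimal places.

0.04813

Var(ȳ_str) = Σₕ Wₕ²(1 − fₕ)sₕ²/nₕ with Wₕ = Nₕ/N, N = 44793.
South: Wₕ = 0.21474338; term = 0.21474338²·(1 − 0.15646117)·16.22/1505 = 4.1923639 × 10^-4.
East: Wₕ = 0.33976291; term = 0.33976291²·(1 − 0.20960641)·5.75/3190 = 1.6446463 × 10^-4.
Central: Wₕ = 0.44549372; term = 0.44549372²·(1 − 0.08418943)·16.02/1680 = 0.0017331735.
Sum = 0.0023168745.
SE = √(0.0023168745) = 0.04813.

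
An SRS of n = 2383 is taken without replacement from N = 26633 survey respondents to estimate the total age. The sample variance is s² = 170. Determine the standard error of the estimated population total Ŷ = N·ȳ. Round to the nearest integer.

6788

Var(Ŷ) = N²·Var(ȳ) = N²·(1 − n/N)·s²/n.
f = 2383/26633 = 0.08947546; Var(ȳ) = 0.91052454·170/2383 = 0.06495559.
Var(Ŷ) = 26633² · 0.06495559 = 4.6074084 × 10^7.
SE(Ŷ) = √(4.6074084 × 10^7) = 6788.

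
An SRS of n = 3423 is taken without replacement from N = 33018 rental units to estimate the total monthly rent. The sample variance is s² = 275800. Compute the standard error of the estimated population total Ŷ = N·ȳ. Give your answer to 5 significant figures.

280590

Var(Ŷ) = N²·Var(ȳ) = N²·(1 − n/N)·s²/n.
f = 3423/33018 = 0.10367073; Var(ȳ) = 0.89632927·275800/3423 = 72.219578.
Var(Ŷ) = 33018² · 72.219578 = 7.8732941 × 10^10.
SE(Ŷ) = √(7.8732941 × 10^10) = 280590.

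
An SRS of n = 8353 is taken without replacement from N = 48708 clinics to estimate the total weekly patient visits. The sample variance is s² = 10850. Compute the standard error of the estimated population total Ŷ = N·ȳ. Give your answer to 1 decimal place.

Var(Ŷ) = N²·Var(ȳ) = N²·(1 − n/N)·s²/n.
f = 8353/48708 = 0.17149134; Var(ȳ) = 0.82850866·10850/8353 = 1.0761785.
Var(Ŷ) = 48708² · 1.0761785 = 2.5532004 × 10^9.
SE(Ŷ) = √(2.5532004 × 10^9) = 50529.2.

50529.2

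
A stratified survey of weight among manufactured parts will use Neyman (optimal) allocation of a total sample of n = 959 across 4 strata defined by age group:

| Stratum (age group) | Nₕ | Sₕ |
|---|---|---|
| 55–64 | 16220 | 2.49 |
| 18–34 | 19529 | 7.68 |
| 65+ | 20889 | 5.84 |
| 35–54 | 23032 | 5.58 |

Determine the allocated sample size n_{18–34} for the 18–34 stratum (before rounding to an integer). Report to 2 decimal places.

Neyman allocation: nₕ = n·NₕSₕ / Σⱼ NⱼSⱼ.
Σ NⱼSⱼ = 16220·2.49 + 19529·7.68 + 20889·5.84 + 23032·5.58 = 440880.84.
n_{18–34} = 959·19529·7.68 / 440880.84 = 326.24.

326.24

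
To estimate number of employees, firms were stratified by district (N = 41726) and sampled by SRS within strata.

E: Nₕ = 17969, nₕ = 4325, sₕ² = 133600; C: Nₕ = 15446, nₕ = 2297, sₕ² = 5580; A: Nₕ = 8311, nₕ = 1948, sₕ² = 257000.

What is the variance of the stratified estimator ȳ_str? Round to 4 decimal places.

8.6405

Var(ȳ_str) = Σₕ Wₕ²(1 − fₕ)sₕ²/nₕ with Wₕ = Nₕ/N, N = 41726.
E: Wₕ = 0.43064276; term = 0.43064276²·(1 − 0.24069230)·133600/4325 = 4.3498317.
C: Wₕ = 0.37017687; term = 0.37017687²·(1 − 0.14871164)·5580/2297 = 0.28337951.
A: Wₕ = 0.19918037; term = 0.19918037²·(1 − 0.23438816)·257000/1948 = 4.0072448.
Sum = 8.640456.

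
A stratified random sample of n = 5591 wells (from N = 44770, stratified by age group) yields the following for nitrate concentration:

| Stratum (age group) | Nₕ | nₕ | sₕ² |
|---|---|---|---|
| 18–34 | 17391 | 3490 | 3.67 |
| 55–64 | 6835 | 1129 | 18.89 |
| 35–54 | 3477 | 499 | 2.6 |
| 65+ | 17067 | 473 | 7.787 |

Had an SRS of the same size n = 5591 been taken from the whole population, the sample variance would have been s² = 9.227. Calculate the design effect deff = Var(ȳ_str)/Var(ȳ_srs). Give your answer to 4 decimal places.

Var(ȳ_str) = Σ Wₕ²(1−fₕ)sₕ²/nₕ with Wₕ = Nₕ/44770:
  18–34: (17391/44770)²·(1−3490/17391)·3.67/3490 = 1.268344 × 10^-4
  55–64: (6835/44770)²·(1−1129/6835)·18.89/1129 = 3.255623 × 10^-4
  35–54: (3477/44770)²·(1−499/3477)·2.6/499 = 2.6917083 × 10^-5
  65+: (17067/44770)²·(1−473/17067)·7.787/473 = 0.0023261789
  → Var(ȳ_str) = 0.0028054927.
Var(ȳ_srs) = (1 − 5591/44770)·9.227/5591 = 0.0014442331.
deff = 0.0028054927 / 0.0014442331 = 1.9425.

1.9425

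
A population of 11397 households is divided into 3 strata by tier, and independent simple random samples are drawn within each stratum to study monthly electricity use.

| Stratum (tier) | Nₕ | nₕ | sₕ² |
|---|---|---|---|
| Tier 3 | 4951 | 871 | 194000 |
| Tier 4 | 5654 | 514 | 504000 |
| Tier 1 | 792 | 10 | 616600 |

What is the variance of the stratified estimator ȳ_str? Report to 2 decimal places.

Var(ȳ_str) = Σₕ Wₕ²(1 − fₕ)sₕ²/nₕ with Wₕ = Nₕ/N, N = 11397.
Tier 3: Wₕ = 0.43441256; term = 0.43441256²·(1 − 0.17592406)·194000/871 = 34.63822.
Tier 4: Wₕ = 0.49609546; term = 0.49609546²·(1 − 0.09090909)·504000/514 = 219.38415.
Tier 1: Wₕ = 0.06949197; term = 0.06949197²·(1 − 0.01262626)·616600/10 = 294.00476.
Sum = 548.02713.

548.03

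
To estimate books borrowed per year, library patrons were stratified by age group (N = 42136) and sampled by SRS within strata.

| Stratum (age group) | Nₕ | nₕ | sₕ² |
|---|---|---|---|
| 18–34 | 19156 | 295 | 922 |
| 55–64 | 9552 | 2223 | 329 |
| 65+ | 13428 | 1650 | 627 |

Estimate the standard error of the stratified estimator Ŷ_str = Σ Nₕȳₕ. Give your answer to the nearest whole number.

Var(Ŷ_str) = Σₕ Nₕ²(1 − fₕ)sₕ²/nₕ.
18–34: 19156²·(1 − 295/19156)·922/295 = 1.1292197 × 10^9.
55–64: 9552²·(1 − 2223/9552)·329/2223 = 1.0360852 × 10^7.
65+: 13428²·(1 − 1650/13428)·627/1650 = 6.0098894 × 10^7.
Sum = 1.1996794 × 10^9.
SE = √(1.1996794 × 10^9) = 34636.

34636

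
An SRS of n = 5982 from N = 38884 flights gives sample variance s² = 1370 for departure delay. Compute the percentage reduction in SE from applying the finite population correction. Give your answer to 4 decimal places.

f = n/N = 5982/38884 = 0.15384220.
SE_no-fpc = √(s²/n) = 0.47856075; SE_fpc = √((1−f)s²/n) = 0.4402129.
Ratio = √(1−f) = 0.91986836. Reduction = 100·(1 − 0.91986836) = 8.0132%.

8.0132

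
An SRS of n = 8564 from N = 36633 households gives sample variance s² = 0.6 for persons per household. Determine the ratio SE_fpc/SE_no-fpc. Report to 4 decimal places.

f = n/N = 8564/36633 = 0.23377829.
SE_no-fpc = √(s²/n) = 0.0083702282; SE_fpc = √((1−f)s²/n) = 0.0073268031.
Ratio = √(1−f) = 0.87534091.

0.8753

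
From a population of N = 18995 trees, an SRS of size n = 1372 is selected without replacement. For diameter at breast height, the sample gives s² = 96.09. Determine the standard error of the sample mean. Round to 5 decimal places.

0.25491

Under SRS without replacement, Var(ȳ) = (1 − f)·s²/n with f = n/N = 1372/18995 = 0.07222953.
Var(ȳ) = (1 − 0.07222953)·96.09/1372 = 0.92777047·0.070036443 = 0.064977743.
SE(ȳ) = √(0.064977743) = 0.25491.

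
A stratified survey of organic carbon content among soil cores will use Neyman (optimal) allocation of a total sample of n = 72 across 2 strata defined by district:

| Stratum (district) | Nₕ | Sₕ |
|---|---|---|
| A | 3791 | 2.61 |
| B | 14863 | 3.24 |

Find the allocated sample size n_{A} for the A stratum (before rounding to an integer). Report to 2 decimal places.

12.27

Neyman allocation: nₕ = n·NₕSₕ / Σⱼ NⱼSⱼ.
Σ NⱼSⱼ = 3791·2.61 + 14863·3.24 = 58050.63.
n_{A} = 72·3791·2.61 / 58050.63 = 12.27.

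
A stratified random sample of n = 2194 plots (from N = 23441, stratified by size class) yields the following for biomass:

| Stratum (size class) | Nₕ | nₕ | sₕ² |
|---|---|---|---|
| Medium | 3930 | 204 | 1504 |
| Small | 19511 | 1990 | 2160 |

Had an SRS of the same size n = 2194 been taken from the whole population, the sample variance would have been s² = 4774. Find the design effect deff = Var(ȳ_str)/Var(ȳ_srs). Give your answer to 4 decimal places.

Var(ȳ_str) = Σ Wₕ²(1−fₕ)sₕ²/nₕ with Wₕ = Nₕ/23441:
  Medium: (3930/23441)²·(1−204/3930)·1504/204 = 0.19647206
  Small: (19511/23441)²·(1−1990/19511)·2160/1990 = 0.67528457
  → Var(ȳ_str) = 0.87175663.
Var(ȳ_srs) = (1 − 2194/23441)·4774/2194 = 1.9722741.
deff = 0.87175663 / 1.9722741 = 0.4420.

0.4420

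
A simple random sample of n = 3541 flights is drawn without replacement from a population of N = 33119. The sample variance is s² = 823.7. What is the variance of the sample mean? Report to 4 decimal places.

Under SRS without replacement, Var(ȳ) = (1 − f)·s²/n with f = n/N = 3541/33119 = 0.10691748.
Var(ȳ) = (1 − 0.10691748)·823.7/3541 = 0.89308252·0.2326179 = 0.20774698.

0.2077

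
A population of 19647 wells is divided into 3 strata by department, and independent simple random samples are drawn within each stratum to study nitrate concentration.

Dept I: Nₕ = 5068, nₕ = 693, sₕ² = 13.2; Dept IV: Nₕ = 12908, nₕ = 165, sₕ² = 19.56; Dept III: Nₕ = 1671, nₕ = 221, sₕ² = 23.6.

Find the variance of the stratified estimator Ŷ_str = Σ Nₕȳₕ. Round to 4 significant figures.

Var(Ŷ_str) = Σₕ Nₕ²(1 − fₕ)sₕ²/nₕ.
Dept I: 5068²·(1 − 693/5068)·13.2/693 = 422333.33.
Dept IV: 12908²·(1 − 165/12908)·19.56/165 = 1.9499144 × 10^7.
Dept III: 1671²·(1 − 221/1671)·23.6/221 = 258740.36.
Sum = 2.0180218 × 10^7.

2.018 × 10^7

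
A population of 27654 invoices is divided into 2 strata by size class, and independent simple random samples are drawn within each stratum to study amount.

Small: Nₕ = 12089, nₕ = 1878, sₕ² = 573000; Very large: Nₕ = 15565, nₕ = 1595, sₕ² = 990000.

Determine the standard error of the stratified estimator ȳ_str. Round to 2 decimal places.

Var(ȳ_str) = Σₕ Wₕ²(1 − fₕ)sₕ²/nₕ with Wₕ = Nₕ/N, N = 27654.
Small: Wₕ = 0.43715195; term = 0.43715195²·(1 − 0.15534784)·573000/1878 = 49.249494.
Very large: Wₕ = 0.56284805; term = 0.56284805²·(1 − 0.10247350)·990000/1595 = 176.48351.
Sum = 225.733.
SE = √(225.733) = 15.02.

15.02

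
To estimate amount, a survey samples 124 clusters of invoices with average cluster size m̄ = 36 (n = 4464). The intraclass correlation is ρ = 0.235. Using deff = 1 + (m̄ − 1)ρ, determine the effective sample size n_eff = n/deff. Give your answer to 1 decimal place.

483.9

deff = 1 + (36 − 1)·0.235 = 1 + 8.225 = 9.225.
n_eff = 4464 / 9.225 = 483.9.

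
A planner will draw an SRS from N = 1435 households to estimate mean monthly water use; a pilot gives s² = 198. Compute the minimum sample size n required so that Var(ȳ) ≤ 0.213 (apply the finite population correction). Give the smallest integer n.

Without fpc, n₀ = s²/D = 198/0.213 = 929.5775.
With fpc, (1 − n/N)·s²/n ≤ D requires n ≥ n₀/(1 + n₀/N) = 929.5775/(1 + 929.5775/1435) = 564.1362.
Rounding up, n = 565.

565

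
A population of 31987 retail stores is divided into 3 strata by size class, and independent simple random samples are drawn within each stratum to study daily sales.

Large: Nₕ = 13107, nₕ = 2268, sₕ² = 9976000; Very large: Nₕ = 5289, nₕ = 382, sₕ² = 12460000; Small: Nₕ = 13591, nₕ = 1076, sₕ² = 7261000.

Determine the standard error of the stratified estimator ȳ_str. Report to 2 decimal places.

50.60

Var(ȳ_str) = Σₕ Wₕ²(1 − fₕ)sₕ²/nₕ with Wₕ = Nₕ/N, N = 31987.
Large: Wₕ = 0.40976022; term = 0.40976022²·(1 − 0.17303731)·9976000/2268 = 610.74354.
Very large: Wₕ = 0.16534842; term = 0.16534842²·(1 − 0.07222537)·12460000/382 = 827.36526.
Small: Wₕ = 0.42489136; term = 0.42489136²·(1 − 0.07917004)·7261000/1076 = 1121.8103.
Sum = 2559.9191.
SE = √(2559.9191) = 50.60.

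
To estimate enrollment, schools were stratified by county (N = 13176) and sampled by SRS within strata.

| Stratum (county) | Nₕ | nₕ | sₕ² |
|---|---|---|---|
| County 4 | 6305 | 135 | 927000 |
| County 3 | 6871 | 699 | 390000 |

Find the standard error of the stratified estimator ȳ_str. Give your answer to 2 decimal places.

Var(ȳ_str) = Σₕ Wₕ²(1 − fₕ)sₕ²/nₕ with Wₕ = Nₕ/N, N = 13176.
County 4: Wₕ = 0.47852155; term = 0.47852155²·(1 − 0.02141158)·927000/135 = 1538.6826.
County 3: Wₕ = 0.52147845; term = 0.52147845²·(1 − 0.10173192)·390000/699 = 136.29067.
Sum = 1674.9733.
SE = √(1674.9733) = 40.93.

40.93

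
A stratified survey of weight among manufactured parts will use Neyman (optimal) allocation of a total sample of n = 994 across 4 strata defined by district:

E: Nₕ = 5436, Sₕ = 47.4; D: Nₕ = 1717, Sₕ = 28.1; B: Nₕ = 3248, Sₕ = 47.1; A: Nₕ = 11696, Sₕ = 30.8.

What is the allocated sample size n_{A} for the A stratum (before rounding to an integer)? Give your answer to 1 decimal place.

437.1

Neyman allocation: nₕ = n·NₕSₕ / Σⱼ NⱼSⱼ.
Σ NⱼSⱼ = 5436·47.4 + 1717·28.1 + 3248·47.1 + 11696·30.8 = 819131.7.
n_{A} = 994·11696·30.8 / 819131.7 = 437.1.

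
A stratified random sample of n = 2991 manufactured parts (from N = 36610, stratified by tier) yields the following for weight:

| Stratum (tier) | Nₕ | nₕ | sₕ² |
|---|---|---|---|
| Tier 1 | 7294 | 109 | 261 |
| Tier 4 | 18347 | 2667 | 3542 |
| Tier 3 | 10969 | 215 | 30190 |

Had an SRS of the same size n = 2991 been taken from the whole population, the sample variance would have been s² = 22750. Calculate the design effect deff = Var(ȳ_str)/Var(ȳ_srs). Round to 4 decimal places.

Var(ȳ_str) = Σ Wₕ²(1−fₕ)sₕ²/nₕ with Wₕ = Nₕ/36610:
  Tier 1: (7294/36610)²·(1−109/7294)·261/109 = 0.093628288
  Tier 4: (18347/36610)²·(1−2667/18347)·3542/2667 = 0.28506061
  Tier 3: (10969/36610)²·(1−215/10969)·30190/215 = 12.3584
  → Var(ȳ_str) = 12.737089.
Var(ȳ_srs) = (1 − 2991/36610)·22750/2991 = 6.9847369.
deff = 12.737089 / 6.9847369 = 1.8236.

1.8236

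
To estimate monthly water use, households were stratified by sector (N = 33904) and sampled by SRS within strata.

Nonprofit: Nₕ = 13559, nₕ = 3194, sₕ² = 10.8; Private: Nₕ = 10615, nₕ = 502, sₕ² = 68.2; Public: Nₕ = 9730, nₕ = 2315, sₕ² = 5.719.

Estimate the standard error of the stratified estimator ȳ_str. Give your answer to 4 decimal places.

Var(ȳ_str) = Σₕ Wₕ²(1 − fₕ)sₕ²/nₕ with Wₕ = Nₕ/N, N = 33904.
Nonprofit: Wₕ = 0.39992331; term = 0.39992331²·(1 − 0.23556309)·10.8/3194 = 4.1341281 × 10^-4.
Private: Wₕ = 0.31308990; term = 0.31308990²·(1 − 0.04729157)·68.2/502 = 0.01268758.
Public: Wₕ = 0.28698679; term = 0.28698679²·(1 − 0.23792395)·5.719/2315 = 1.5505694 × 10^-4.
Sum = 0.01325605.
SE = √(0.01325605) = 0.1151.

0.1151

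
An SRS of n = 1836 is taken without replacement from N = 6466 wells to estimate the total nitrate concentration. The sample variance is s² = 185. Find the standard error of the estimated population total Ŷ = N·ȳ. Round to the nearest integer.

Var(Ŷ) = N²·Var(ȳ) = N²·(1 − n/N)·s²/n.
f = 1836/6466 = 0.28394680; Var(ȳ) = 0.71605320·185/1836 = 0.07215133.
Var(Ŷ) = 6466² · 0.07215133 = 3.0165862 × 10^6.
SE(Ŷ) = √(3.0165862 × 10^6) = 1737.

1737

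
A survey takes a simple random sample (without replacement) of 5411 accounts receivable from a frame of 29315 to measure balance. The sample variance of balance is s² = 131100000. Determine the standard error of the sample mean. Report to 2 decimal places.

140.56

Under SRS without replacement, Var(ȳ) = (1 − f)·s²/n with f = n/N = 5411/29315 = 0.18458127.
Var(ȳ) = (1 − 0.18458127)·131100000/5411 = 0.81541873·24228.424 = 19756.31.
SE(ȳ) = √(19756.31) = 140.56.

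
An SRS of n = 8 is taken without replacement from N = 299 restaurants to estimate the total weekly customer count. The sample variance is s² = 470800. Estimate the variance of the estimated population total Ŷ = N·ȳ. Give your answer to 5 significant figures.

Var(Ŷ) = N²·Var(ȳ) = N²·(1 − n/N)·s²/n.
f = 8/299 = 0.02675585; Var(ȳ) = 0.97324415·470800/8 = 57275.418.
Var(Ŷ) = 299² · 57275.418 = 5.1204796 × 10^9.

5.1205 × 10^9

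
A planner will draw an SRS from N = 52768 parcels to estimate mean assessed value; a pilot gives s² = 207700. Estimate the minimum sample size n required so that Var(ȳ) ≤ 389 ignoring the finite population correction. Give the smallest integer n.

Without fpc, n₀ = s²/D = 207700/389 = 533.9332.
Rounding up, n = 534.

534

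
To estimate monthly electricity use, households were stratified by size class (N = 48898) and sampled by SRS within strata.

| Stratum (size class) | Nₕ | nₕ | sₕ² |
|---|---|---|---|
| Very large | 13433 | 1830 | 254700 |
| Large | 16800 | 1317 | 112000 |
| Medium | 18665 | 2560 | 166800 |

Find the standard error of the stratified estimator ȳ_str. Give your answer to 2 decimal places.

Var(ȳ_str) = Σₕ Wₕ²(1 − fₕ)sₕ²/nₕ with Wₕ = Nₕ/N, N = 48898.
Very large: Wₕ = 0.27471471; term = 0.27471471²·(1 − 0.13623167)·254700/1830 = 9.0727505.
Large: Wₕ = 0.34357233; term = 0.34357233²·(1 − 0.07839286)·112000/1317 = 9.2515489.
Medium: Wₕ = 0.38171295; term = 0.38171295²·(1 − 0.13715510)·166800/2560 = 8.1914845.
Sum = 26.515784.
SE = √(26.515784) = 5.15.

5.15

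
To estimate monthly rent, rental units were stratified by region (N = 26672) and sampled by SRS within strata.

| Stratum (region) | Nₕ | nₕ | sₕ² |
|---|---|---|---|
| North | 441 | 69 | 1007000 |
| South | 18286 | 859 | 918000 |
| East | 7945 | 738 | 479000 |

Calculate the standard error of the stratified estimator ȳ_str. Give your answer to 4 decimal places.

23.1155

Var(ȳ_str) = Σₕ Wₕ²(1 − fₕ)sₕ²/nₕ with Wₕ = Nₕ/N, N = 26672.
North: Wₕ = 0.01653419; term = 0.01653419²·(1 − 0.15646259)·1007000/69 = 3.3655089.
South: Wₕ = 0.68558788; term = 0.68558788²·(1 − 0.04697583)·918000/859 = 478.71794.
East: Wₕ = 0.29787792; term = 0.29787792²·(1 − 0.09288861)·479000/738 = 52.241593.
Sum = 534.32504.
SE = √(534.32504) = 23.1155.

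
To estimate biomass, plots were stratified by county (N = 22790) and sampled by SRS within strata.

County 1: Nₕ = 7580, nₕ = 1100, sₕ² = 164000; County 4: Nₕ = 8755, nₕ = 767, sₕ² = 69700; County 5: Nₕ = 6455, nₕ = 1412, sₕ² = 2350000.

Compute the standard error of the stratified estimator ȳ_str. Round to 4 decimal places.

11.4301

Var(ȳ_str) = Σₕ Wₕ²(1 − fₕ)sₕ²/nₕ with Wₕ = Nₕ/N, N = 22790.
County 1: Wₕ = 0.33260202; term = 0.33260202²·(1 − 0.14511873)·164000/1100 = 14.099598.
County 4: Wₕ = 0.38415972; term = 0.38415972²·(1 − 0.08760708)·69700/767 = 12.236099.
County 5: Wₕ = 0.28323826; term = 0.28323826²·(1 − 0.21874516)·2350000/1412 = 104.31091.
Sum = 130.64661.
SE = √(130.64661) = 11.4301.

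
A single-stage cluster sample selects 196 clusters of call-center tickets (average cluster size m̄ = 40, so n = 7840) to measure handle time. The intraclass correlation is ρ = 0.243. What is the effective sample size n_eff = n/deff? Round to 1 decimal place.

748.3

deff = 1 + (40 − 1)·0.243 = 1 + 9.477 = 10.477.
n_eff = 7840 / 10.477 = 748.3.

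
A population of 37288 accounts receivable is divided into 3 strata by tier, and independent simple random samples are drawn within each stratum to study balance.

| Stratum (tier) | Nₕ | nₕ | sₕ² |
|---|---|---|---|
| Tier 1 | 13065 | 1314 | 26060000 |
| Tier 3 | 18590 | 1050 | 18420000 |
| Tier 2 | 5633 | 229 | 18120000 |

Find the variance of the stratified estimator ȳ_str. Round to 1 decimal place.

8036.3

Var(ȳ_str) = Σₕ Wₕ²(1 − fₕ)sₕ²/nₕ with Wₕ = Nₕ/N, N = 37288.
Tier 1: Wₕ = 0.35038082; term = 0.35038082²·(1 − 0.10057405)·26060000/1314 = 2189.9042.
Tier 3: Wₕ = 0.49855181; term = 0.49855181²·(1 − 0.05648198)·18420000/1050 = 4114.0648.
Tier 2: Wₕ = 0.15106737; term = 0.15106737²·(1 − 0.04065329)·18120000/229 = 1732.3659.
Sum = 8036.3349.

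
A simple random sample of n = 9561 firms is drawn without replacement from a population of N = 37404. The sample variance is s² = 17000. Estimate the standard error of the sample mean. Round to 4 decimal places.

Under SRS without replacement, Var(ȳ) = (1 − f)·s²/n with f = n/N = 9561/37404 = 0.25561437.
Var(ȳ) = (1 − 0.25561437)·17000/9561 = 0.74438563·1.7780567 = 1.3235598.
SE(ȳ) = √(1.3235598) = 1.1505.

1.1505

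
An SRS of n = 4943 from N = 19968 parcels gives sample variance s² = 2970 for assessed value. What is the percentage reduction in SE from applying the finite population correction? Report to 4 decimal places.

f = n/N = 4943/19968 = 0.24754607.
SE_no-fpc = √(s²/n) = 0.77514495; SE_fpc = √((1−f)s²/n) = 0.67239252.
Ratio = √(1−f) = 0.86744102. Reduction = 100·(1 − 0.86744102) = 13.2559%.

13.2559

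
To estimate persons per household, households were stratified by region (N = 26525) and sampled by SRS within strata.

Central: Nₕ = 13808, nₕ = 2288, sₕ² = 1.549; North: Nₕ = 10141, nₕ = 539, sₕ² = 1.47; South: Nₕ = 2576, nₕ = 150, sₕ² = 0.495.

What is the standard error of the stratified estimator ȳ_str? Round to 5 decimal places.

Var(ȳ_str) = Σₕ Wₕ²(1 − fₕ)sₕ²/nₕ with Wₕ = Nₕ/N, N = 26525.
Central: Wₕ = 0.52056550; term = 0.52056550²·(1 − 0.16570104)·1.549/2288 = 1.5306217 × 10^-4.
North: Wₕ = 0.38231857; term = 0.38231857²·(1 − 0.05315058)·1.47/539 = 3.7745073 × 10^-4.
South: Wₕ = 0.09711593; term = 0.09711593²·(1 − 0.05822981)·0.495/150 = 2.9311619 × 10^-5.
Sum = 5.5982452 × 10^-4.
SE = √(5.5982452 × 10^-4) = 0.02366.

0.02366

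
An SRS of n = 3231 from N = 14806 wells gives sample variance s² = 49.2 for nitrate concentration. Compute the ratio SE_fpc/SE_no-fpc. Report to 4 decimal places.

0.8842

f = n/N = 3231/14806 = 0.21822234.
SE_no-fpc = √(s²/n) = 0.12339969; SE_fpc = √((1−f)s²/n) = 0.10910778.
Ratio = √(1−f) = 0.88418191.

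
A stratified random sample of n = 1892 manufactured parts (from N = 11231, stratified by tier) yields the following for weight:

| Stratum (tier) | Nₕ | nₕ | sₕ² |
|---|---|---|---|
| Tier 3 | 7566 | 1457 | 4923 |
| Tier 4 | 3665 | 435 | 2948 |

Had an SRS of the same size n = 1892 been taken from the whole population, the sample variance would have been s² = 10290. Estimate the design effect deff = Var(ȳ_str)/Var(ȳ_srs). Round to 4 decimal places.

0.4144

Var(ȳ_str) = Σ Wₕ²(1−fₕ)sₕ²/nₕ with Wₕ = Nₕ/11231:
  Tier 3: (7566/11231)²·(1−1457/7566)·4923/1457 = 1.2381404
  Tier 4: (3665/11231)²·(1−435/3665)·2948/435 = 0.63603039
  → Var(ȳ_str) = 1.8741708.
Var(ȳ_srs) = (1 − 1892/11231)·10290/1892 = 4.5224752.
deff = 1.8741708 / 4.5224752 = 0.4144.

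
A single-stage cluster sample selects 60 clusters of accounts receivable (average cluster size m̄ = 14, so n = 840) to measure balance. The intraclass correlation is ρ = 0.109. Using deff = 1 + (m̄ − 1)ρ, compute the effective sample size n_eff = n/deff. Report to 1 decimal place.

347.5

deff = 1 + (14 − 1)·0.109 = 1 + 1.417 = 2.417.
n_eff = 840 / 2.417 = 347.5.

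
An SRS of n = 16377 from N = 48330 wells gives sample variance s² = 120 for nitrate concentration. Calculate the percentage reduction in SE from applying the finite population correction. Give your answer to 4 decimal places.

18.6894

f = n/N = 16377/48330 = 0.33885785.
SE_no-fpc = √(s²/n) = 0.085599938; SE_fpc = √((1−f)s²/n) = 0.069601864.
Ratio = √(1−f) = 0.81310648. Reduction = 100·(1 − 0.81310648) = 18.6894%.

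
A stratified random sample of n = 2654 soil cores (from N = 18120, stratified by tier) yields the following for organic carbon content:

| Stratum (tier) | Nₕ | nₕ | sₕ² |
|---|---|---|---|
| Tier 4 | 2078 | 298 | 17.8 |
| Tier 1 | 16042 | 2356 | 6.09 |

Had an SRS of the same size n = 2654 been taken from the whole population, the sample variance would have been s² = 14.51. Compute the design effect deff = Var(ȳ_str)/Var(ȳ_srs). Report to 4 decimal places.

0.5146

Var(ȳ_str) = Σ Wₕ²(1−fₕ)sₕ²/nₕ with Wₕ = Nₕ/18120:
  Tier 4: (2078/18120)²·(1−298/2078)·17.8/298 = 6.7290367 × 10^-4
  Tier 1: (16042/18120)²·(1−2356/16042)·6.09/2356 = 0.0017284653
  → Var(ȳ_str) = 0.002401369.
Var(ȳ_srs) = (1 − 2654/18120)·14.51/2654 = 0.0046664467.
deff = 0.002401369 / 0.0046664467 = 0.5146.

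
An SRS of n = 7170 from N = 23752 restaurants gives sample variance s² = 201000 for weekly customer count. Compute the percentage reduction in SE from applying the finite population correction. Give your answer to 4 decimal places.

f = n/N = 7170/23752 = 0.30186932.
SE_no-fpc = √(s²/n) = 5.2946646; SE_fpc = √((1−f)s²/n) = 4.4239154.
Ratio = √(1−f) = 0.83554215. Reduction = 100·(1 − 0.83554215) = 16.4458%.

16.4458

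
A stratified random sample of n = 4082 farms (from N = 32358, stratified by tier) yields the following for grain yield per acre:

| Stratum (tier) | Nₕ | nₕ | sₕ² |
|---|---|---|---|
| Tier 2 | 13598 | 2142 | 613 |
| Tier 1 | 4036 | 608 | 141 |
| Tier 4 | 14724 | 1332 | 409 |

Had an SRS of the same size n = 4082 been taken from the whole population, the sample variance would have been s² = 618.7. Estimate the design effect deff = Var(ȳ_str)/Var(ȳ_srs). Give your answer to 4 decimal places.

0.7812

Var(ȳ_str) = Σ Wₕ²(1−fₕ)sₕ²/nₕ with Wₕ = Nₕ/32358:
  Tier 2: (13598/32358)²·(1−2142/13598)·613/2142 = 0.042578044
  Tier 1: (4036/32358)²·(1−608/4036)·141/608 = 0.0030643909
  Tier 4: (14724/32358)²·(1−1332/14724)·409/1332 = 0.057826511
  → Var(ȳ_str) = 0.10346895.
Var(ȳ_srs) = (1 − 4082/32358)·618.7/4082 = 0.13244739.
deff = 0.10346895 / 0.13244739 = 0.7812.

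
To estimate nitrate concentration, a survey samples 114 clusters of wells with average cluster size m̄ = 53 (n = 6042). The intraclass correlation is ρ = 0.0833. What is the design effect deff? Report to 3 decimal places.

5.332

deff = 1 + (53 − 1)·0.0833 = 1 + 4.3316 = 5.3316.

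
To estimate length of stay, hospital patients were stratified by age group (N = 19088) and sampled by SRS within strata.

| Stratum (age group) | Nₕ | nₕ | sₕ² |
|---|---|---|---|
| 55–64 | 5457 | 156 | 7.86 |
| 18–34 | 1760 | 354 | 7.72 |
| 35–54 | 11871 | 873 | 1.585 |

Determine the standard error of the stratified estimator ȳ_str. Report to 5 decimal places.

0.06927

Var(ȳ_str) = Σₕ Wₕ²(1 − fₕ)sₕ²/nₕ with Wₕ = Nₕ/N, N = 19088.
55–64: Wₕ = 0.28588642; term = 0.28588642²·(1 − 0.02858714)·7.86/156 = 0.0040002658.
18–34: Wₕ = 0.09220453; term = 0.09220453²·(1 − 0.20113636)·7.72/354 = 1.4811232 × 10^-4.
35–54: Wₕ = 0.62190905; term = 0.62190905²·(1 − 0.07354056)·1.585/873 = 6.5057173 × 10^-4.
Sum = 0.0047989499.
SE = √(0.0047989499) = 0.06927.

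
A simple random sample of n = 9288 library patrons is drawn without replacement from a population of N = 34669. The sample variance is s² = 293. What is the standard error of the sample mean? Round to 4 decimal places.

0.1520

Under SRS without replacement, Var(ȳ) = (1 − f)·s²/n with f = n/N = 9288/34669 = 0.26790504.
Var(ȳ) = (1 − 0.26790504)·293/9288 = 0.73209496·0.031546081 = 0.023094727.
SE(ȳ) = √(0.023094727) = 0.1520.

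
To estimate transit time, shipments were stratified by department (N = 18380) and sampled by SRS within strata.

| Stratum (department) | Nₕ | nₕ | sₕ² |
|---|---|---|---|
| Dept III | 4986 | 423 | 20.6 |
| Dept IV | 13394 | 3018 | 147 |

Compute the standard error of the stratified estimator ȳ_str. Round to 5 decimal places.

Var(ȳ_str) = Σₕ Wₕ²(1 − fₕ)sₕ²/nₕ with Wₕ = Nₕ/N, N = 18380.
Dept III: Wₕ = 0.27127312; term = 0.27127312²·(1 − 0.08483755)·20.6/423 = 0.0032797337.
Dept IV: Wₕ = 0.72872688; term = 0.72872688²·(1 − 0.22532477)·147/3018 = 0.020037676.
Sum = 0.02331741.
SE = √(0.02331741) = 0.15270.

0.15270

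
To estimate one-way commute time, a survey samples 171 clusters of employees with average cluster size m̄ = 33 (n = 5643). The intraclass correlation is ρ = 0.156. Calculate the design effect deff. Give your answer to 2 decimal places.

5.99

deff = 1 + (33 − 1)·0.156 = 1 + 4.992 = 5.992.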